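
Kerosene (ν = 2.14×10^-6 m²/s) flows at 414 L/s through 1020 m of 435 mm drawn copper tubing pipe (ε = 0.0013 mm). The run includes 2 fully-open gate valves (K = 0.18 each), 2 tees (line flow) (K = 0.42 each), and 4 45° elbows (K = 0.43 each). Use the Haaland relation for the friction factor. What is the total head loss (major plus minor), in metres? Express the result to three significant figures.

H_L ≈ 13.0 m

V = 4Q/(πD²) = 2.786 m/s; V²/2g = 0.3955 m
Re = 5.66×10^5, ε/D = 2.99×10^-6 → f = 0.01281 (Haaland)
Major: h_f = f(L/D)·V²/2g = 0.01281·2345·0.3955 = 11.88 m
Minor: ΣK = 2.92; h_m = ΣK·V²/2g = 1.155 m
Total H_L = 11.88 + 1.155 = 13.04 m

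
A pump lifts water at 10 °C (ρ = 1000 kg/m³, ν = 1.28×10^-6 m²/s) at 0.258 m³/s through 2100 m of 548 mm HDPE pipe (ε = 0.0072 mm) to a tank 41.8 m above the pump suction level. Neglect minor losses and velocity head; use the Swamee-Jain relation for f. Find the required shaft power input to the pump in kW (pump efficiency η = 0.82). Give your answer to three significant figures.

P_shaft ≈ 139 kW

V = 4Q/(πD²) = 1.094 m/s; Re = 4.68×10^5; ε/D = 1.31×10^-5; f = 0.01345
h_f = f(L/D)V²/2g = 3.143 m
Total head H = z + h_f = 41.8 + 3.143 = 44.94 m
P_hyd = ρgQH = 1000·9.81·0.258·44.94 = 113.7 kW
P_shaft = P_hyd/η = 113.7/0.82 = 138.7 kW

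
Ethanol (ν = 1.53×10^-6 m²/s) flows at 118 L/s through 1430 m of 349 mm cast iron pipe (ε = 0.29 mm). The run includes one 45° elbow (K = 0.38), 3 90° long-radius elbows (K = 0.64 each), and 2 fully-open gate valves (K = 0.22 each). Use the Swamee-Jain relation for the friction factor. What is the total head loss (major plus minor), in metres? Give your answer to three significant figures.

V = 4Q/(πD²) = 1.234 m/s; V²/2g = 0.07755 m
Re = 2.81×10^5, ε/D = 8.31×10^-4 → f = 0.02008 (Swamee-Jain)
Major: h_f = f(L/D)·V²/2g = 0.02008·4097·0.07755 = 6.380 m
Minor: ΣK = 2.74; h_m = ΣK·V²/2g = 0.2125 m
Total H_L = 6.380 + 0.2125 = 6.593 m

H_L ≈ 6.59 m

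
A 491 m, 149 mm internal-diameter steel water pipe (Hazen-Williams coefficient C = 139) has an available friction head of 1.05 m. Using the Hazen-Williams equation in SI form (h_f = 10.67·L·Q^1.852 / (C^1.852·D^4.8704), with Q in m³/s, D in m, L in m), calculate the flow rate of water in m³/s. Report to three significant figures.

Rearranging: Q = [h_f·C^1.852·D^4.8704 / (10.67·L)]^(1/1.852)
Q = [1.05·139^1.852·0.149^4.8704 / (10.67·491)]^0.540 = 0.009373 m³/s

Q ≈ 0.00937 m³/s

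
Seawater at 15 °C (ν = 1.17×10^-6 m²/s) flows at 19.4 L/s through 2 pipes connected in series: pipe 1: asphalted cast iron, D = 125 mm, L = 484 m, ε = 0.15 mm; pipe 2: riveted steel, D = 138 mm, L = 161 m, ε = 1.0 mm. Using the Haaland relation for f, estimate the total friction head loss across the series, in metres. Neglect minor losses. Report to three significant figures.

Pipe 1: V = 1.581 m/s, Re = 1.69×10^5, ε/D = 0.00120, f = 0.02186, h_1 = f(L/D)V²/2g = 10.78 m
Pipe 2: V = 1.297 m/s, Re = 1.53×10^5, ε/D = 0.00725, f = 0.03460, h_2 = f(L/D)V²/2g = 3.462 m
Series → Q common, losses add: H = Σh = 14.24 m

H ≈ 14.2 m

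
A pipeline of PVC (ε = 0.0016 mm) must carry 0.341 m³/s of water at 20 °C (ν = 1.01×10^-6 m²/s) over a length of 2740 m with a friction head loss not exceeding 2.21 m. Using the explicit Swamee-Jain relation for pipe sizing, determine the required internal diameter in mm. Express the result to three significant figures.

Swamee-Jain (Type III): D = 0.66·[ε^1.25·(LQ²/(gh_f))^4.75 + ν·Q^9.4·(L/(gh_f))^5.2]^0.04
LQ²/(gh_f) = 14.70; L/(gh_f) = 126.4
Term 1 = ε^1.25·(…)^4.75 = 0.0199; Term 2 = ν·Q^9.4·(…)^5.2 = 3.48
D = 0.66·(0.0199 + 3.48)^0.04 = 0.6939 m = 694 mm
Check: V = 0.902 m/s, Re = 6.20×10^5, f = 0.01265, h_f = 2.07 m ≈ 2.21 m ✓

D ≈ 694 mm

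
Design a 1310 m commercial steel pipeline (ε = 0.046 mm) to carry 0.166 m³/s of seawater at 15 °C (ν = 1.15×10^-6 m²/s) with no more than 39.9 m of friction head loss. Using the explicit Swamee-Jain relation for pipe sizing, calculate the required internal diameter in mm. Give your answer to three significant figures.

D ≈ 260 mm

Swamee-Jain (Type III): D = 0.66·[ε^1.25·(LQ²/(gh_f))^4.75 + ν·Q^9.4·(L/(gh_f))^5.2]^0.04
LQ²/(gh_f) = 0.09222; L/(gh_f) = 3.347
Term 1 = ε^1.25·(…)^4.75 = 4.59×10^-11; Term 2 = ν·Q^9.4·(…)^5.2 = 2.87×10^-11
D = 0.66·(4.59×10^-11 + 2.87×10^-11)^0.04 = 0.2597 m = 260 mm
Check: V = 3.13 m/s, Re = 7.08×10^5, f = 0.01486, h_f = 37.5 m ≈ 39.9 m ✓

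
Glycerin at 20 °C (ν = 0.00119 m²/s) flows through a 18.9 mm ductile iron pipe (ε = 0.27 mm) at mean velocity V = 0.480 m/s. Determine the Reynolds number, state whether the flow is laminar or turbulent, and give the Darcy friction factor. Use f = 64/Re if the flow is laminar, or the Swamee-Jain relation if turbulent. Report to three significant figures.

Re ≈ 7.62; laminar; f = 64/Re ≈ 8.40

Re = VD/ν = 0.4800·0.0189/0.00119 = 7.62
Re < 2300 → laminar → f = 64/Re = 8.395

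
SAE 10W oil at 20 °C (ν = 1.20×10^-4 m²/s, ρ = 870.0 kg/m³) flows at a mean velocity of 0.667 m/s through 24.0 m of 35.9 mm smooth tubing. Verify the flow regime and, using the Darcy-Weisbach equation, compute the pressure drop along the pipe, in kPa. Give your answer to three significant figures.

Δp ≈ 41.5 kPa

Re = VD/ν = 0.667·0.03590/1.20×10^-4 = 200 → laminar (Re < 2300)
f = 64/Re = 0.3207
h_f = f(L/D)V²/(2g) = 0.3207·(24.0/0.03590)·0.667²/(2·9.81) = 4.862 m
Δp = ρg·h_f = 870.0·9.81·4.862 = 41.50 kPa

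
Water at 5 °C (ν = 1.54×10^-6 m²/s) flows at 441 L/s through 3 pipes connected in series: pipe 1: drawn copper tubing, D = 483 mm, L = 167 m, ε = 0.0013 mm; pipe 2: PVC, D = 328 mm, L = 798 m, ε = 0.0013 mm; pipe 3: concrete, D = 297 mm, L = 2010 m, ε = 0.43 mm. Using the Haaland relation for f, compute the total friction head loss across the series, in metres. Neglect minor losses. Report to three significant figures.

Pipe 1: V = 2.407 m/s, Re = 7.55×10^5, ε/D = 2.69×10^-6, f = 0.01219, h_1 = f(L/D)V²/2g = 1.244 m
Pipe 2: V = 5.219 m/s, Re = 1.11×10^6, ε/D = 3.96×10^-6, f = 0.01145, h_2 = f(L/D)V²/2g = 38.69 m
Pipe 3: V = 6.366 m/s, Re = 1.23×10^6, ε/D = 0.00145, f = 0.02174, h_3 = f(L/D)V²/2g = 303.9 m
Series → Q common, losses add: H = Σh = 343.8 m

H ≈ 344 m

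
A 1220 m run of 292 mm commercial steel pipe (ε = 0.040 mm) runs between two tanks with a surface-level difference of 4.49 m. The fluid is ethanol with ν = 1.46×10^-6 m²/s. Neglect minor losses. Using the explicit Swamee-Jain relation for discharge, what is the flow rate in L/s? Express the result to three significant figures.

Swamee-Jain (Type II): Q = -0.965·√(gD⁵h_f/L)·ln[ε/(3.7D) + √(3.17ν²L/(gD³h_f))]
√(gD⁵h_f/L) = √(9.81·0.292⁵·4.49/1220) = 0.008755
ε/(3.7D) = 3.70×10^-5; √(3.17ν²L/(gD³h_f)) = 8.67×10^-5
Q = -0.965·0.008755·ln(1.237×10^-4) = 0.07601 m³/s
Check: V = 1.14 m/s, Re = 2.27×10^5, f = 0.01638, h_f = 4.49 m ≈ 4.49 m ✓

Q ≈ 76.0 L/s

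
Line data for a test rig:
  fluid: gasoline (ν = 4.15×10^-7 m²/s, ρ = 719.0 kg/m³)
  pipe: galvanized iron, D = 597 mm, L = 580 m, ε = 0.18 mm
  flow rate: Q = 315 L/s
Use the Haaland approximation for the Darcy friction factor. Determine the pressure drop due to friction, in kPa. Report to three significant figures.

Δp ≈ 6.80 kPa

V = 4Q/(πD²) = 4·0.315/(π·0.597²) = 1.125 m/s
Re = VD/ν = 1.125·0.597/4.15×10^-7 = 1.62×10^6 → turbulent
ε/D = 0.18/597 = 3.02×10^-4
Haaland: f = 0.01538
h_f = f(L/D)V²/(2g) = 0.01538·(580/0.597)·1.125²/(2·9.81) = 0.9647 m
Δp = ρg·h_f = 719.0·9.81·0.9647 = 6.804 kPa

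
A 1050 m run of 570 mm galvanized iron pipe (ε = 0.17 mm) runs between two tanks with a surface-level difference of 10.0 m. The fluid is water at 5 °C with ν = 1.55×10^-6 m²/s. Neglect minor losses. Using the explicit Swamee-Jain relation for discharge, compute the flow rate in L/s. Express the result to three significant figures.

Q ≈ 665 L/s

Swamee-Jain (Type II): Q = -0.965·√(gD⁵h_f/L)·ln[ε/(3.7D) + √(3.17ν²L/(gD³h_f))]
√(gD⁵h_f/L) = √(9.81·0.570⁵·10.0/1050) = 0.07498
ε/(3.7D) = 8.06×10^-5; √(3.17ν²L/(gD³h_f)) = 2.10×10^-5
Q = -0.965·0.07498·ln(1.016×10^-4) = 0.6653 m³/s
Check: V = 2.61 m/s, Re = 9.59×10^5, f = 0.01577, h_f = 10.1 m ≈ 10.0 m ✓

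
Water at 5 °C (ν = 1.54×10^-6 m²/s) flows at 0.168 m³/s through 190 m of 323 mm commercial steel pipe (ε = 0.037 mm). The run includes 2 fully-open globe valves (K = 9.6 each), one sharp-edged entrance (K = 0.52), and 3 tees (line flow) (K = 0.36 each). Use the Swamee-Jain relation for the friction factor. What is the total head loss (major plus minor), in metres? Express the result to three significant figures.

V = 4Q/(πD²) = 2.050 m/s; V²/2g = 0.2143 m
Re = 4.30×10^5, ε/D = 1.15×10^-4 → f = 0.01489 (Swamee-Jain)
Major: h_f = f(L/D)·V²/2g = 0.01489·588.2·0.2143 = 1.876 m
Minor: ΣK = 20.8; h_m = ΣK·V²/2g = 4.456 m
Total H_L = 1.876 + 4.456 = 6.333 m

H_L ≈ 6.33 m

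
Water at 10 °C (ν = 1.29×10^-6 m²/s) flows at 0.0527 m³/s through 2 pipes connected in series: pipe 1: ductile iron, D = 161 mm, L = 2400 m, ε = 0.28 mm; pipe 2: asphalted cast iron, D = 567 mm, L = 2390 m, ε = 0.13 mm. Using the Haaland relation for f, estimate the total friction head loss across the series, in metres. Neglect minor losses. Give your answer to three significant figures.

Pipe 1: V = 2.589 m/s, Re = 3.23×10^5, ε/D = 0.00174, f = 0.02316, h_1 = f(L/D)V²/2g = 117.9 m
Pipe 2: V = 0.2087 m/s, Re = 9.17×10^4, ε/D = 2.29×10^-4, f = 0.01914, h_2 = f(L/D)V²/2g = 0.1792 m
Series → Q common, losses add: H = Σh = 118.1 m

H ≈ 118 m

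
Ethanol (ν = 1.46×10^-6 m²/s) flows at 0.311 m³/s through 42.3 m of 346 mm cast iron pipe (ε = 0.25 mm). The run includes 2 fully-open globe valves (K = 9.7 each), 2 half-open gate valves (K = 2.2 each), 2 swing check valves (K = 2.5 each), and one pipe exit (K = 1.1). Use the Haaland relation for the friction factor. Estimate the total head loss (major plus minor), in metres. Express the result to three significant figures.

H_L ≈ 17.9 m

V = 4Q/(πD²) = 3.308 m/s; V²/2g = 0.5576 m
Re = 7.84×10^5, ε/D = 7.23×10^-4 → f = 0.01863 (Haaland)
Major: h_f = f(L/D)·V²/2g = 0.01863·122.3·0.5576 = 1.270 m
Minor: ΣK = 29.9; h_m = ΣK·V²/2g = 16.67 m
Total H_L = 1.270 + 16.67 = 17.94 m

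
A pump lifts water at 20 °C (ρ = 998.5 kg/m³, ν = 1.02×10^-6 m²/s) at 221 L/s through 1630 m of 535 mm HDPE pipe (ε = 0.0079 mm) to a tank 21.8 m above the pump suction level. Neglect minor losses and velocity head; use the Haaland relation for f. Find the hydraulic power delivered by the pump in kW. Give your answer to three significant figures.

P_hyd ≈ 51.5 kW

V = 4Q/(πD²) = 0.9831 m/s; Re = 5.16×10^5; ε/D = 1.48×10^-5; f = 0.01317
h_f = f(L/D)V²/2g = 1.976 m
Total head H = z + h_f = 21.8 + 1.976 = 23.78 m
P_hyd = ρgQH = 998.5·9.81·0.221·23.78 = 51.47 kW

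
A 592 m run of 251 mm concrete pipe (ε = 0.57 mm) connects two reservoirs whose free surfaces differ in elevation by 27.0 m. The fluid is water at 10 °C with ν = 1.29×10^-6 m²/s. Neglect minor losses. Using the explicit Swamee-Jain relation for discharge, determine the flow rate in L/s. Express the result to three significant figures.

Swamee-Jain (Type II): Q = -0.965·√(gD⁵h_f/L)·ln[ε/(3.7D) + √(3.17ν²L/(gD³h_f))]
√(gD⁵h_f/L) = √(9.81·0.251⁵·27.0/592) = 0.02111
ε/(3.7D) = 6.14×10^-4; √(3.17ν²L/(gD³h_f)) = 2.73×10^-5
Q = -0.965·0.02111·ln(6.411×10^-4) = 0.1498 m³/s
Check: V = 3.03 m/s, Re = 5.89×10^5, f = 0.02462, h_f = 27.1 m ≈ 27.0 m ✓

Q ≈ 150 L/s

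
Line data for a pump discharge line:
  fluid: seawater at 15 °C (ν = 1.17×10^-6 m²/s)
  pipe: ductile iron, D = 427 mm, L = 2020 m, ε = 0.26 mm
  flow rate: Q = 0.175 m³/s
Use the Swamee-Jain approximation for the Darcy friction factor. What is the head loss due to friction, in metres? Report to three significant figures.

h_f ≈ 6.67 m

V = 4Q/(πD²) = 4·0.175/(π·0.427²) = 1.222 m/s
Re = VD/ν = 1.222·0.427/1.17×10^-6 = 4.46×10^5 → turbulent
ε/D = 0.26/427 = 6.09×10^-4
Swamee-Jain: f = 0.01852
h_f = f(L/D)V²/(2g) = 0.01852·(2020/0.427)·1.222²/(2·9.81) = 6.669 m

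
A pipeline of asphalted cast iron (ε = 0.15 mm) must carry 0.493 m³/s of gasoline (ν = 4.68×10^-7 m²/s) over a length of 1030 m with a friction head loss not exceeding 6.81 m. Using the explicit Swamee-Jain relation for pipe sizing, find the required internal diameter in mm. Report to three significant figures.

Swamee-Jain (Type III): D = 0.66·[ε^1.25·(LQ²/(gh_f))^4.75 + ν·Q^9.4·(L/(gh_f))^5.2]^0.04
LQ²/(gh_f) = 3.747; L/(gh_f) = 15.42
Term 1 = ε^1.25·(…)^4.75 = 0.00882; Term 2 = ν·Q^9.4·(…)^5.2 = 9.14×10^-4
D = 0.66·(0.00882 + 9.14×10^-4)^0.04 = 0.5484 m = 548 mm
Check: V = 2.09 m/s, Re = 2.45×10^6, f = 0.01506, h_f = 6.28 m ≈ 6.81 m ✓

D ≈ 548 mm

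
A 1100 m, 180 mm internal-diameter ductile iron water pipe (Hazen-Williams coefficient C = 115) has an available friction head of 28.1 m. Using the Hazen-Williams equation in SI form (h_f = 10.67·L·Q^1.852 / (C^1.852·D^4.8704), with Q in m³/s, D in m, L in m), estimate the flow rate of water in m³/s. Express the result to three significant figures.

Rearranging: Q = [h_f·C^1.852·D^4.8704 / (10.67·L)]^(1/1.852)
Q = [28.1·115^1.852·0.180^4.8704 / (10.67·1100)]^0.540 = 0.04865 m³/s

Q ≈ 0.0486 m³/s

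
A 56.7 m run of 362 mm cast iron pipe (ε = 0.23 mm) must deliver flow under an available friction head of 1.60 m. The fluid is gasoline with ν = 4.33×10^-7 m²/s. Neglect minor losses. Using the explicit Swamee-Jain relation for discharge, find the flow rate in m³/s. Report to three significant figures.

Q ≈ 0.346 m³/s

Swamee-Jain (Type II): Q = -0.965·√(gD⁵h_f/L)·ln[ε/(3.7D) + √(3.17ν²L/(gD³h_f))]
√(gD⁵h_f/L) = √(9.81·0.362⁵·1.60/56.7) = 0.04148
ε/(3.7D) = 1.72×10^-4; √(3.17ν²L/(gD³h_f)) = 6.73×10^-6
Q = -0.965·0.04148·ln(1.784×10^-4) = 0.3455 m³/s
Check: V = 3.36 m/s, Re = 2.81×10^6, f = 0.01784, h_f = 1.61 m ≈ 1.60 m ✓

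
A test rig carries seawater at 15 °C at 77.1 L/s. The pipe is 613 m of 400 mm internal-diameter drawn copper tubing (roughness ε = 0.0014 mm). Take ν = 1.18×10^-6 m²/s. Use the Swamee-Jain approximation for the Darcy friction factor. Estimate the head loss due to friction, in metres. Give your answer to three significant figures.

h_f ≈ 0.454 m

V = 4Q/(πD²) = 4·0.0771/(π·0.400²) = 0.6135 m/s
Re = VD/ν = 0.6135·0.400/1.18×10^-6 = 2.08×10^5 → turbulent
ε/D = 0.0014/400 = 3.50×10^-6
Swamee-Jain: f = 0.01545
h_f = f(L/D)V²/(2g) = 0.01545·(613/0.400)·0.6135²/(2·9.81) = 0.4542 m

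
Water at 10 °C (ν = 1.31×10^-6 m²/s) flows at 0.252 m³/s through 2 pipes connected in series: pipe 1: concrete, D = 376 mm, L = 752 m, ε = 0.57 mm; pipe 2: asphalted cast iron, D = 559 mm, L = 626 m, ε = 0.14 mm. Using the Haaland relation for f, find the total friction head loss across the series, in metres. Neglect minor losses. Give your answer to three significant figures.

H ≈ 12.6 m

Pipe 1: V = 2.270 m/s, Re = 6.51×10^5, ε/D = 0.00152, f = 0.02213, h_1 = f(L/D)V²/2g = 11.62 m
Pipe 2: V = 1.027 m/s, Re = 4.38×10^5, ε/D = 2.50×10^-4, f = 0.01590, h_2 = f(L/D)V²/2g = 0.9569 m
Series → Q common, losses add: H = Σh = 12.58 m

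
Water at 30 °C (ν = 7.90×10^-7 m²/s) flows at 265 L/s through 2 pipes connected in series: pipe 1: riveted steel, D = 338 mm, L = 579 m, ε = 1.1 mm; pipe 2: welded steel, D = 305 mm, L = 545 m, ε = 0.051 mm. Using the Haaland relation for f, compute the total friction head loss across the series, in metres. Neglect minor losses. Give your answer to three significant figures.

Pipe 1: V = 2.953 m/s, Re = 1.26×10^6, ε/D = 0.00325, f = 0.02692, h_1 = f(L/D)V²/2g = 20.50 m
Pipe 2: V = 3.627 m/s, Re = 1.40×10^6, ε/D = 1.67×10^-4, f = 0.01397, h_2 = f(L/D)V²/2g = 16.74 m
Series → Q common, losses add: H = Σh = 37.24 m

H ≈ 37.2 m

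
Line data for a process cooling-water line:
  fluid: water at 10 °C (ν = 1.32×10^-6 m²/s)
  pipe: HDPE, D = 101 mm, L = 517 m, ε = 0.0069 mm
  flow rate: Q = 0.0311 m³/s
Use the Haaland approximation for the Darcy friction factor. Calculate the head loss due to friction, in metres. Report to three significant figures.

h_f ≈ 58.9 m

V = 4Q/(πD²) = 4·0.0311/(π·0.101²) = 3.882 m/s
Re = VD/ν = 3.882·0.101/1.32×10^-6 = 2.97×10^5 → turbulent
ε/D = 0.0069/101 = 6.83×10^-5
Haaland: f = 0.01497
h_f = f(L/D)V²/(2g) = 0.01497·(517/0.101)·3.882²/(2·9.81) = 58.85 m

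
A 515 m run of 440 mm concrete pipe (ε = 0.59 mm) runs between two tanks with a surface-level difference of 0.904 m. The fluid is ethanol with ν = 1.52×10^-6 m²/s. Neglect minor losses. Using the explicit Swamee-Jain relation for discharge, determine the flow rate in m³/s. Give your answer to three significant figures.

Q ≈ 0.126 m³/s

Swamee-Jain (Type II): Q = -0.965·√(gD⁵h_f/L)·ln[ε/(3.7D) + √(3.17ν²L/(gD³h_f))]
√(gD⁵h_f/L) = √(9.81·0.440⁵·0.904/515) = 0.01685
ε/(3.7D) = 3.62×10^-4; √(3.17ν²L/(gD³h_f)) = 7.07×10^-5
Q = -0.965·0.01685·ln(4.331×10^-4) = 0.1259 m³/s
Check: V = 0.828 m/s, Re = 2.40×10^5, f = 0.02226, h_f = 0.911 m ≈ 0.904 m ✓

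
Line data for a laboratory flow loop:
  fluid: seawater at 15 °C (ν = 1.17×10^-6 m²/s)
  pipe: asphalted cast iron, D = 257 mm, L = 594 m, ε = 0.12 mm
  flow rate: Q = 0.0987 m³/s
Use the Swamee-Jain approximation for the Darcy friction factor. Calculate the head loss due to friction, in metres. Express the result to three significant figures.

V = 4Q/(πD²) = 4·0.0987/(π·0.257²) = 1.903 m/s
Re = VD/ν = 1.903·0.257/1.17×10^-6 = 4.18×10^5 → turbulent
ε/D = 0.12/257 = 4.67×10^-4
Swamee-Jain: f = 0.01774
h_f = f(L/D)V²/(2g) = 0.01774·(594/0.257)·1.903²/(2·9.81) = 7.566 m

h_f ≈ 7.57 m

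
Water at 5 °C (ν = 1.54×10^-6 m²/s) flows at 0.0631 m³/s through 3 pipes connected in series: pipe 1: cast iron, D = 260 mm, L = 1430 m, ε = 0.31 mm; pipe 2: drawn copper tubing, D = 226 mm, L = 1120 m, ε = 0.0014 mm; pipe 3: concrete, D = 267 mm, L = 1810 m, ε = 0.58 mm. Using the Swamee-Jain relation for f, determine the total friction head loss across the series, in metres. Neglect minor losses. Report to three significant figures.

H ≈ 29.1 m

Pipe 1: V = 1.188 m/s, Re = 2.01×10^5, ε/D = 0.00119, f = 0.02191, h_1 = f(L/D)V²/2g = 8.677 m
Pipe 2: V = 1.573 m/s, Re = 2.31×10^5, ε/D = 6.19×10^-6, f = 0.01517, h_2 = f(L/D)V²/2g = 9.480 m
Pipe 3: V = 1.127 m/s, Re = 1.95×10^5, ε/D = 0.00217, f = 0.02498, h_3 = f(L/D)V²/2g = 10.96 m
Series → Q common, losses add: H = Σh = 29.12 m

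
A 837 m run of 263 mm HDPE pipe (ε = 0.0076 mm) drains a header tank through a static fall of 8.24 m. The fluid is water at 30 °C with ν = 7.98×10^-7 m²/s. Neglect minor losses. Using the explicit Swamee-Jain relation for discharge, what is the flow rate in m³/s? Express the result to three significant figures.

Q ≈ 0.107 m³/s

Swamee-Jain (Type II): Q = -0.965·√(gD⁵h_f/L)·ln[ε/(3.7D) + √(3.17ν²L/(gD³h_f))]
√(gD⁵h_f/L) = √(9.81·0.263⁵·8.24/837) = 0.01102
ε/(3.7D) = 7.81×10^-6; √(3.17ν²L/(gD³h_f)) = 3.39×10^-5
Q = -0.965·0.01102·ln(4.171×10^-5) = 0.1073 m³/s
Check: V = 1.97 m/s, Re = 6.51×10^5, f = 0.01302, h_f = 8.23 m ≈ 8.24 m ✓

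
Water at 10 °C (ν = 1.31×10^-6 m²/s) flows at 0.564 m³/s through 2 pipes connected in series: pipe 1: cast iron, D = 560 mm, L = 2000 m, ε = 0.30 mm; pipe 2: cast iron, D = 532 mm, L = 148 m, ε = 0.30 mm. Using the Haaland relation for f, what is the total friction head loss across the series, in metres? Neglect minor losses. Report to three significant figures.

H ≈ 18.2 m

Pipe 1: V = 2.290 m/s, Re = 9.79×10^5, ε/D = 5.36×10^-4, f = 0.01742, h_1 = f(L/D)V²/2g = 16.63 m
Pipe 2: V = 2.537 m/s, Re = 1.03×10^6, ε/D = 5.64×10^-4, f = 0.01759, h_2 = f(L/D)V²/2g = 1.605 m
Series → Q common, losses add: H = Σh = 18.23 m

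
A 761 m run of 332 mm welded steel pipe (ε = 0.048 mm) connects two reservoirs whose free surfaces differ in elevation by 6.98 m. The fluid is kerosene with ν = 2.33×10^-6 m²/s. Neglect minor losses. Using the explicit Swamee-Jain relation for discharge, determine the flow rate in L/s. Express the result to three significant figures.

Swamee-Jain (Type II): Q = -0.965·√(gD⁵h_f/L)·ln[ε/(3.7D) + √(3.17ν²L/(gD³h_f))]
√(gD⁵h_f/L) = √(9.81·0.332⁵·6.98/761) = 0.01905
ε/(3.7D) = 3.91×10^-5; √(3.17ν²L/(gD³h_f)) = 7.23×10^-5
Q = -0.965·0.01905·ln(1.114×10^-4) = 0.1673 m³/s
Check: V = 1.93 m/s, Re = 2.75×10^5, f = 0.01602, h_f = 6.99 m ≈ 6.98 m ✓

Q ≈ 167 L/s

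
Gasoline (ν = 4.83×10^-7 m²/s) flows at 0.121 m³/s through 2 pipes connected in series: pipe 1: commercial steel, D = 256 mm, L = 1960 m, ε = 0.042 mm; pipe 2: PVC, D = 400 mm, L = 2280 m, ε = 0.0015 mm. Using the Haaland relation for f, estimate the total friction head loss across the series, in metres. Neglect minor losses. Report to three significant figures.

H ≈ 33.5 m

Pipe 1: V = 2.351 m/s, Re = 1.25×10^6, ε/D = 1.64×10^-4, f = 0.01401, h_1 = f(L/D)V²/2g = 30.22 m
Pipe 2: V = 0.9629 m/s, Re = 7.97×10^5, ε/D = 3.75×10^-6, f = 0.01209, h_2 = f(L/D)V²/2g = 3.257 m
Series → Q common, losses add: H = Σh = 33.47 m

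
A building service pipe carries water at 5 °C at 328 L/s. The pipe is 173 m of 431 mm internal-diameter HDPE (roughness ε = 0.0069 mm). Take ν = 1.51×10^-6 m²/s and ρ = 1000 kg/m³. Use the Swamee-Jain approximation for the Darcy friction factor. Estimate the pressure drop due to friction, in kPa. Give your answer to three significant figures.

Δp ≈ 13.0 kPa

V = 4Q/(πD²) = 4·0.328/(π·0.431²) = 2.248 m/s
Re = VD/ν = 2.248·0.431/1.51×10^-6 = 6.42×10^5 → turbulent
ε/D = 0.0069/431 = 1.60×10^-5
Swamee-Jain: f = 0.01282
h_f = f(L/D)V²/(2g) = 0.01282·(173/0.431)·2.248²/(2·9.81) = 1.326 m
Δp = ρg·h_f = 1000·9.81·1.326 = 13.01 kPa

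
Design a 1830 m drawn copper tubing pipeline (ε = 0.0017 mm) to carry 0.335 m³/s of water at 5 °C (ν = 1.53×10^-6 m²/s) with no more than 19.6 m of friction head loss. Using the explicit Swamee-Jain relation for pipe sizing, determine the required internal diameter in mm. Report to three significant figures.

D ≈ 409 mm

Swamee-Jain (Type III): D = 0.66·[ε^1.25·(LQ²/(gh_f))^4.75 + ν·Q^9.4·(L/(gh_f))^5.2]^0.04
LQ²/(gh_f) = 1.068; L/(gh_f) = 9.518
Term 1 = ε^1.25·(…)^4.75 = 8.39×10^-8; Term 2 = ν·Q^9.4·(…)^5.2 = 6.43×10^-6
D = 0.66·(8.39×10^-8 + 6.43×10^-6)^0.04 = 0.4094 m = 409 mm
Check: V = 2.55 m/s, Re = 6.81×10^5, f = 0.01248, h_f = 18.4 m ≈ 19.6 m ✓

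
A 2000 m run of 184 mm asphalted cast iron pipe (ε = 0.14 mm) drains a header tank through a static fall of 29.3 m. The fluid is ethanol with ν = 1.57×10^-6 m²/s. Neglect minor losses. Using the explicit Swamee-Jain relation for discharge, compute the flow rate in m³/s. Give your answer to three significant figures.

Swamee-Jain (Type II): Q = -0.965·√(gD⁵h_f/L)·ln[ε/(3.7D) + √(3.17ν²L/(gD³h_f))]
√(gD⁵h_f/L) = √(9.81·0.184⁵·29.3/2000) = 0.005506
ε/(3.7D) = 2.06×10^-4; √(3.17ν²L/(gD³h_f)) = 9.34×10^-5
Q = -0.965·0.005506·ln(2.991×10^-4) = 0.04311 m³/s
Check: V = 1.62 m/s, Re = 1.90×10^5, f = 0.02027, h_f = 29.5 m ≈ 29.3 m ✓

Q ≈ 0.0431 m³/s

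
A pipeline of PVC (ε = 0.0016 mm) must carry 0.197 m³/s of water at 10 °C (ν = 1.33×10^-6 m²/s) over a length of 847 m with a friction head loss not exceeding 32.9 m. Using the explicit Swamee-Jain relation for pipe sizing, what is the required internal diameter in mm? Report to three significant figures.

Swamee-Jain (Type III): D = 0.66·[ε^1.25·(LQ²/(gh_f))^4.75 + ν·Q^9.4·(L/(gh_f))^5.2]^0.04
LQ²/(gh_f) = 0.1018; L/(gh_f) = 2.624
Term 1 = ε^1.25·(…)^4.75 = 1.10×10^-12; Term 2 = ν·Q^9.4·(…)^5.2 = 4.69×10^-11
D = 0.66·(1.10×10^-12 + 4.69×10^-11)^0.04 = 0.2551 m = 255 mm
Check: V = 3.85 m/s, Re = 7.39×10^5, f = 0.01235, h_f = 31.0 m ≈ 32.9 m ✓

D ≈ 255 mm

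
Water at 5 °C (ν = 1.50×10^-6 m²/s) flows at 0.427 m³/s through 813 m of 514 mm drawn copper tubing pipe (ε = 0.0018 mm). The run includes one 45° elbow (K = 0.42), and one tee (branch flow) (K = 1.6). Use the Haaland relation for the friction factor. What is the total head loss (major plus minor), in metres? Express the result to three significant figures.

H_L ≈ 4.65 m

V = 4Q/(πD²) = 2.058 m/s; V²/2g = 0.2158 m
Re = 7.05×10^5, ε/D = 3.50×10^-6 → f = 0.01234 (Haaland)
Major: h_f = f(L/D)·V²/2g = 0.01234·1582·0.2158 = 4.214 m
Minor: ΣK = 2.02; h_m = ΣK·V²/2g = 0.4360 m
Total H_L = 4.214 + 0.4360 = 4.650 m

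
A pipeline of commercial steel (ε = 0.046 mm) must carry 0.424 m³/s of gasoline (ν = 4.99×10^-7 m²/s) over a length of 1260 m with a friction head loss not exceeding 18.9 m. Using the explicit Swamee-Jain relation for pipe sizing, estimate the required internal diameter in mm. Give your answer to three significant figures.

Swamee-Jain (Type III): D = 0.66·[ε^1.25·(LQ²/(gh_f))^4.75 + ν·Q^9.4·(L/(gh_f))^5.2]^0.04
LQ²/(gh_f) = 1.222; L/(gh_f) = 6.796
Term 1 = ε^1.25·(…)^4.75 = 9.81×10^-6; Term 2 = ν·Q^9.4·(…)^5.2 = 3.33×10^-6
D = 0.66·(9.81×10^-6 + 3.33×10^-6)^0.04 = 0.4210 m = 421 mm
Check: V = 3.05 m/s, Re = 2.57×10^6, f = 0.01288, h_f = 18.2 m ≈ 18.9 m ✓

D ≈ 421 mm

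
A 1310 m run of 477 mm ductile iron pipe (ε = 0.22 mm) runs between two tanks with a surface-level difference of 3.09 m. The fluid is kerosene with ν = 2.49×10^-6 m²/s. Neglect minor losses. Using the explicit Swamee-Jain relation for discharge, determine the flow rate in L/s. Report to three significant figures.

Q ≈ 195 L/s

Swamee-Jain (Type II): Q = -0.965·√(gD⁵h_f/L)·ln[ε/(3.7D) + √(3.17ν²L/(gD³h_f))]
√(gD⁵h_f/L) = √(9.81·0.477⁵·3.09/1310) = 0.02390
ε/(3.7D) = 1.25×10^-4; √(3.17ν²L/(gD³h_f)) = 8.85×10^-5
Q = -0.965·0.02390·ln(2.131×10^-4) = 0.1950 m³/s
Check: V = 1.09 m/s, Re = 2.09×10^5, f = 0.01865, h_f = 3.11 m ≈ 3.09 m ✓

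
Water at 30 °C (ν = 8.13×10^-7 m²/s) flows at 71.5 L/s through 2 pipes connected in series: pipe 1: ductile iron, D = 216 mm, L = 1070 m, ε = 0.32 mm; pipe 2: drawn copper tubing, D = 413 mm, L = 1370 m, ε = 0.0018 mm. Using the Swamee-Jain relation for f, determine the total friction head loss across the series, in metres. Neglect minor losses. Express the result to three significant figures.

Pipe 1: V = 1.951 m/s, Re = 5.18×10^5, ε/D = 0.00148, f = 0.02221, h_1 = f(L/D)V²/2g = 21.35 m
Pipe 2: V = 0.5337 m/s, Re = 2.71×10^5, ε/D = 4.36×10^-6, f = 0.01470, h_2 = f(L/D)V²/2g = 0.7079 m
Series → Q common, losses add: H = Σh = 22.06 m

H ≈ 22.1 m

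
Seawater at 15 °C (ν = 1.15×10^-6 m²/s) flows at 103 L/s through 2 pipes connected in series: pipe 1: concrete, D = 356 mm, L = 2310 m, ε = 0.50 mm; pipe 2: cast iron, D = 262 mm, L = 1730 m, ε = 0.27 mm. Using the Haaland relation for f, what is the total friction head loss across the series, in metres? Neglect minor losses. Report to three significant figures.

H ≈ 32.9 m

Pipe 1: V = 1.035 m/s, Re = 3.20×10^5, ε/D = 0.00140, f = 0.02204, h_1 = f(L/D)V²/2g = 7.806 m
Pipe 2: V = 1.910 m/s, Re = 4.35×10^5, ε/D = 0.00103, f = 0.02040, h_2 = f(L/D)V²/2g = 25.06 m
Series → Q common, losses add: H = Σh = 32.87 m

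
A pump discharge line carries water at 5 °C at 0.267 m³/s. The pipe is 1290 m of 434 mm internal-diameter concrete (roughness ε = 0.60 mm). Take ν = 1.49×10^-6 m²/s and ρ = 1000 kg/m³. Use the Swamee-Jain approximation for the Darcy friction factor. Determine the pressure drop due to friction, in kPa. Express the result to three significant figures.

Δp ≈ 106 kPa

V = 4Q/(πD²) = 4·0.267/(π·0.434²) = 1.805 m/s
Re = VD/ν = 1.805·0.434/1.49×10^-6 = 5.26×10^5 → turbulent
ε/D = 0.60/434 = 0.00138
Swamee-Jain: f = 0.02185
h_f = f(L/D)V²/(2g) = 0.02185·(1290/0.434)·1.805²/(2·9.81) = 10.78 m
Δp = ρg·h_f = 1000·9.81·10.78 = 105.8 kPa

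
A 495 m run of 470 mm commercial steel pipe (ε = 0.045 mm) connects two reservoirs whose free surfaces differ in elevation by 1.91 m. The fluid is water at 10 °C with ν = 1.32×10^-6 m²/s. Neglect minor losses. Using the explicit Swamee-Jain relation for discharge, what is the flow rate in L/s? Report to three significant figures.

Swamee-Jain (Type II): Q = -0.965·√(gD⁵h_f/L)·ln[ε/(3.7D) + √(3.17ν²L/(gD³h_f))]
√(gD⁵h_f/L) = √(9.81·0.470⁵·1.91/495) = 0.02946
ε/(3.7D) = 2.59×10^-5; √(3.17ν²L/(gD³h_f)) = 3.75×10^-5
Q = -0.965·0.02946·ln(6.337×10^-5) = 0.2748 m³/s
Check: V = 1.58 m/s, Re = 5.64×10^5, f = 0.01422, h_f = 1.92 m ≈ 1.91 m ✓

Q ≈ 275 L/s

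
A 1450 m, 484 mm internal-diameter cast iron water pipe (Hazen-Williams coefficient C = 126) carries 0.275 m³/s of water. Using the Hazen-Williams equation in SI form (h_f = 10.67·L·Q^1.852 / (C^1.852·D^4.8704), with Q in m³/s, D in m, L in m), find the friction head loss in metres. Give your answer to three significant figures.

h_f = 10.67·1450·0.275^1.852 / (126^1.852·0.484^4.8704) = 6.255 m

h_f ≈ 6.25 m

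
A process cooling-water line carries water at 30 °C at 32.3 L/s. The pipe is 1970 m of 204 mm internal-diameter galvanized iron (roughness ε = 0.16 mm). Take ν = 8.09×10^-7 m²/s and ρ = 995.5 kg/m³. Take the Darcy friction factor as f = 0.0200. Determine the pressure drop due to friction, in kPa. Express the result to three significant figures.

Δp ≈ 93.9 kPa

V = 4Q/(πD²) = 4·0.0323/(π·0.204²) = 0.9882 m/s
h_f = f(L/D)V²/(2g) = 0.02000·(1970/0.204)·0.9882²/(2·9.81) = 9.613 m
Δp = ρg·h_f = 995.5·9.81·9.613 = 93.88 kPa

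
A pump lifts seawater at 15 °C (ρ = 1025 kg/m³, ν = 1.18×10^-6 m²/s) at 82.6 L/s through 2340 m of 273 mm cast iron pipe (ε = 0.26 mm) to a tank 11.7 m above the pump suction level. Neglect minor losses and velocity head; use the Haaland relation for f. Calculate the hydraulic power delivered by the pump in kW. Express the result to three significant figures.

V = 4Q/(πD²) = 1.411 m/s; Re = 3.26×10^5; ε/D = 9.52×10^-4; f = 0.02025
h_f = f(L/D)V²/2g = 17.62 m
Total head H = z + h_f = 11.7 + 17.62 = 29.32 m
P_hyd = ρgQH = 1025·9.81·0.0826·29.32 = 24.35 kW

P_hyd ≈ 24.4 kW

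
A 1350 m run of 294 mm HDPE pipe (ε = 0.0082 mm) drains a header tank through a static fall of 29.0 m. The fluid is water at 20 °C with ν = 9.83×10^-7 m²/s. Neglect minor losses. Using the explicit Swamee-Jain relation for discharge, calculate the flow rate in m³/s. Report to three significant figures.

Swamee-Jain (Type II): Q = -0.965·√(gD⁵h_f/L)·ln[ε/(3.7D) + √(3.17ν²L/(gD³h_f))]
√(gD⁵h_f/L) = √(9.81·0.294⁵·29.0/1350) = 0.02151
ε/(3.7D) = 7.54×10^-6; √(3.17ν²L/(gD³h_f)) = 2.39×10^-5
Q = -0.965·0.02151·ln(3.145×10^-5) = 0.2152 m³/s
Check: V = 3.17 m/s, Re = 9.48×10^5, f = 0.01234, h_f = 29.0 m ≈ 29.0 m ✓

Q ≈ 0.215 m³/s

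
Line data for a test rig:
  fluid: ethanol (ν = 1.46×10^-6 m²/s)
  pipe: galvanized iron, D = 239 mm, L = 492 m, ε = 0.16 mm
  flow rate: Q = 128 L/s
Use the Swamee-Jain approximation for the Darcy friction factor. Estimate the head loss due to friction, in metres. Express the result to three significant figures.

h_f ≈ 16.1 m

V = 4Q/(πD²) = 4·0.128/(π·0.239²) = 2.853 m/s
Re = VD/ν = 2.853·0.239/1.46×10^-6 = 4.67×10^5 → turbulent
ε/D = 0.16/239 = 6.69×10^-4
Swamee-Jain: f = 0.01881
h_f = f(L/D)V²/(2g) = 0.01881·(492/0.239)·2.853²/(2·9.81) = 16.07 m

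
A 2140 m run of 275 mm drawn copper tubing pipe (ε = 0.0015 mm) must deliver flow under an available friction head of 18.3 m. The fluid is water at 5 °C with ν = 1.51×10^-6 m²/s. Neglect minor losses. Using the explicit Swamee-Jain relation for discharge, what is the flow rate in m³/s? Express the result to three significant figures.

Q ≈ 0.107 m³/s

Swamee-Jain (Type II): Q = -0.965·√(gD⁵h_f/L)·ln[ε/(3.7D) + √(3.17ν²L/(gD³h_f))]
√(gD⁵h_f/L) = √(9.81·0.275⁵·18.3/2140) = 0.01149
ε/(3.7D) = 1.47×10^-6; √(3.17ν²L/(gD³h_f)) = 6.44×10^-5
Q = -0.965·0.01149·ln(6.584×10^-5) = 0.1067 m³/s
Check: V = 1.80 m/s, Re = 3.27×10^5, f = 0.01421, h_f = 18.2 m ≈ 18.3 m ✓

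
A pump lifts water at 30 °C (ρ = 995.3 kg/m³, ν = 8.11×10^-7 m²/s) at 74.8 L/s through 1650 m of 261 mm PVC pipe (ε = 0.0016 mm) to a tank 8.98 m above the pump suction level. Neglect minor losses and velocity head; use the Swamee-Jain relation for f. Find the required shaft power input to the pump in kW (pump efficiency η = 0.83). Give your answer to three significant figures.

P_shaft ≈ 15.3 kW

V = 4Q/(πD²) = 1.398 m/s; Re = 4.50×10^5; ε/D = 6.13×10^-6; f = 0.01343
h_f = f(L/D)V²/2g = 8.461 m
Total head H = z + h_f = 8.98 + 8.461 = 17.44 m
P_hyd = ρgQH = 995.3·9.81·0.0748·17.44 = 12.74 kW
P_shaft = P_hyd/η = 12.74/0.83 = 15.35 kW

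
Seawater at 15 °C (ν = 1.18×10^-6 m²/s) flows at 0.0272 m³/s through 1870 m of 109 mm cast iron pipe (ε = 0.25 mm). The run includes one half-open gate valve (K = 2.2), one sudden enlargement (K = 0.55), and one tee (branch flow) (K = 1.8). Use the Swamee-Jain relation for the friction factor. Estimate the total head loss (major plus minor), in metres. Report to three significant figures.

V = 4Q/(πD²) = 2.915 m/s; V²/2g = 0.4331 m
Re = 2.69×10^5, ε/D = 0.00229 → f = 0.02506 (Swamee-Jain)
Major: h_f = f(L/D)·V²/2g = 0.02506·17156·0.4331 = 186.2 m
Minor: ΣK = 4.55; h_m = ΣK·V²/2g = 1.970 m
Total H_L = 186.2 + 1.970 = 188.2 m

H_L ≈ 188 m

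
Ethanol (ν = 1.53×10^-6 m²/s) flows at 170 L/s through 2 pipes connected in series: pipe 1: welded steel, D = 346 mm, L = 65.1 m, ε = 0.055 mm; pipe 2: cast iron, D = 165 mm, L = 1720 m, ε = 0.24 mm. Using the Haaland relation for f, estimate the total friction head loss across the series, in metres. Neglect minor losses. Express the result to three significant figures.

H ≈ 734 m

Pipe 1: V = 1.808 m/s, Re = 4.09×10^5, ε/D = 1.59×10^-4, f = 0.01519, h_1 = f(L/D)V²/2g = 0.4762 m
Pipe 2: V = 7.950 m/s, Re = 8.57×10^5, ε/D = 0.00145, f = 0.02184, h_2 = f(L/D)V²/2g = 733.4 m
Series → Q common, losses add: H = Σh = 733.8 m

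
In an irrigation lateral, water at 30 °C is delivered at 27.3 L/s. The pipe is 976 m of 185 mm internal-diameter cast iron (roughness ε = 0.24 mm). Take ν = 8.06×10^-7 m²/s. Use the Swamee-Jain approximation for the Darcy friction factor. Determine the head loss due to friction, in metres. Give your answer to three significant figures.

h_f ≈ 6.14 m

V = 4Q/(πD²) = 4·0.0273/(π·0.185²) = 1.016 m/s
Re = VD/ν = 1.016·0.185/8.06×10^-7 = 2.33×10^5 → turbulent
ε/D = 0.24/185 = 0.00130
Swamee-Jain: f = 0.02213
h_f = f(L/D)V²/(2g) = 0.02213·(976/0.185)·1.016²/(2·9.81) = 6.138 m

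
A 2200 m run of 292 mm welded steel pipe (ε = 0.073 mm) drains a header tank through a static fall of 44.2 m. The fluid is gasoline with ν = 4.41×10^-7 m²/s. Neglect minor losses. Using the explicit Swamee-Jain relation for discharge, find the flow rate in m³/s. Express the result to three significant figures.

Q ≈ 0.187 m³/s

Swamee-Jain (Type II): Q = -0.965·√(gD⁵h_f/L)·ln[ε/(3.7D) + √(3.17ν²L/(gD³h_f))]
√(gD⁵h_f/L) = √(9.81·0.292⁵·44.2/2200) = 0.02045
ε/(3.7D) = 6.76×10^-5; √(3.17ν²L/(gD³h_f)) = 1.12×10^-5
Q = -0.965·0.02045·ln(7.878×10^-5) = 0.1865 m³/s
Check: V = 2.79 m/s, Re = 1.84×10^6, f = 0.01492, h_f = 44.5 m ≈ 44.2 m ✓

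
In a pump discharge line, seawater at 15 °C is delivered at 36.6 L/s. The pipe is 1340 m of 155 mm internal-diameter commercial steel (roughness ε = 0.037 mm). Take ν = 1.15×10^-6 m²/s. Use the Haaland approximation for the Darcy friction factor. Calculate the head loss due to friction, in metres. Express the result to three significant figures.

V = 4Q/(πD²) = 4·0.0366/(π·0.155²) = 1.940 m/s
Re = VD/ν = 1.940·0.155/1.15×10^-6 = 2.61×10^5 → turbulent
ε/D = 0.037/155 = 2.39×10^-4
Haaland: f = 0.01660
h_f = f(L/D)V²/(2g) = 0.01660·(1340/0.155)·1.940²/(2·9.81) = 27.51 m

h_f ≈ 27.5 m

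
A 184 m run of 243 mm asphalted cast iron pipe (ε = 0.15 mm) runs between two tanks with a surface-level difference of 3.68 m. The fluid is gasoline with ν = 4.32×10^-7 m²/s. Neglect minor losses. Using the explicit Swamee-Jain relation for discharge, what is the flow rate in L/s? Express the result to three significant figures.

Q ≈ 107 L/s

Swamee-Jain (Type II): Q = -0.965·√(gD⁵h_f/L)·ln[ε/(3.7D) + √(3.17ν²L/(gD³h_f))]
√(gD⁵h_f/L) = √(9.81·0.243⁵·3.68/184) = 0.01289
ε/(3.7D) = 1.67×10^-4; √(3.17ν²L/(gD³h_f)) = 1.45×10^-5
Q = -0.965·0.01289·ln(1.813×10^-4) = 0.1072 m³/s
Check: V = 2.31 m/s, Re = 1.30×10^6, f = 0.01794, h_f = 3.70 m ≈ 3.68 m ✓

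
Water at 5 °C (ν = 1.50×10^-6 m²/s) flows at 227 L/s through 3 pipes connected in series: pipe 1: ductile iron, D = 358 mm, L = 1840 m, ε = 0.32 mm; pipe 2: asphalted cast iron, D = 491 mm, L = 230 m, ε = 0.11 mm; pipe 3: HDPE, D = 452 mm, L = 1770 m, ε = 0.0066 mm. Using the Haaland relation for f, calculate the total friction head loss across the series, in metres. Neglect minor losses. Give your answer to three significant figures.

H ≈ 32.2 m

Pipe 1: V = 2.255 m/s, Re = 5.38×10^5, ε/D = 8.94×10^-4, f = 0.01967, h_1 = f(L/D)V²/2g = 26.21 m
Pipe 2: V = 1.199 m/s, Re = 3.92×10^5, ε/D = 2.24×10^-4, f = 0.01583, h_2 = f(L/D)V²/2g = 0.5432 m
Pipe 3: V = 1.415 m/s, Re = 4.26×10^5, ε/D = 1.46×10^-5, f = 0.01360, h_3 = f(L/D)V²/2g = 5.430 m
Series → Q common, losses add: H = Σh = 32.18 m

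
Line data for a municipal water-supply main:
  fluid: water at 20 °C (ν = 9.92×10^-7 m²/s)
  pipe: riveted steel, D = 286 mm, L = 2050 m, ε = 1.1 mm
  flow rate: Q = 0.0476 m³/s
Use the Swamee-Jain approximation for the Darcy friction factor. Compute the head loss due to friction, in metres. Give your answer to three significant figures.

h_f ≈ 5.78 m

V = 4Q/(πD²) = 4·0.0476/(π·0.286²) = 0.7409 m/s
Re = VD/ν = 0.7409·0.286/9.92×10^-7 = 2.14×10^5 → turbulent
ε/D = 1.1/286 = 0.00385
Swamee-Jain: f = 0.02880
h_f = f(L/D)V²/(2g) = 0.02880·(2050/0.286)·0.7409²/(2·9.81) = 5.776 m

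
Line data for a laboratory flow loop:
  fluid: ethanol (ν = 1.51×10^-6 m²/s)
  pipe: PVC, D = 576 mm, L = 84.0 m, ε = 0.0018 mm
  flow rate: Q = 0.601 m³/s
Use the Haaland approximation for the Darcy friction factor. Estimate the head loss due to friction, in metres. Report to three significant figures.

V = 4Q/(πD²) = 4·0.601/(π·0.576²) = 2.306 m/s
Re = VD/ν = 2.306·0.576/1.51×10^-6 = 8.80×10^5 → turbulent
ε/D = 0.0018/576 = 3.12×10^-6
Haaland: f = 0.01189
h_f = f(L/D)V²/(2g) = 0.01189·(84.0/0.576)·2.306²/(2·9.81) = 0.4700 m

h_f ≈ 0.470 m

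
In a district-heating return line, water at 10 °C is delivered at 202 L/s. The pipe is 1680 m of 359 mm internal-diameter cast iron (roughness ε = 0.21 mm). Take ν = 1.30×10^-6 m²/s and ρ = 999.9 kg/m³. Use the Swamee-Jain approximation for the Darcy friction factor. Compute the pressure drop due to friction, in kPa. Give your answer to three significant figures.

V = 4Q/(πD²) = 4·0.202/(π·0.359²) = 1.996 m/s
Re = VD/ν = 1.996·0.359/1.30×10^-6 = 5.51×10^5 → turbulent
ε/D = 0.21/359 = 5.85×10^-4
Swamee-Jain: f = 0.01821
h_f = f(L/D)V²/(2g) = 0.01821·(1680/0.359)·1.996²/(2·9.81) = 17.30 m
Δp = ρg·h_f = 999.9·9.81·17.30 = 169.7 kPa

Δp ≈ 170 kPa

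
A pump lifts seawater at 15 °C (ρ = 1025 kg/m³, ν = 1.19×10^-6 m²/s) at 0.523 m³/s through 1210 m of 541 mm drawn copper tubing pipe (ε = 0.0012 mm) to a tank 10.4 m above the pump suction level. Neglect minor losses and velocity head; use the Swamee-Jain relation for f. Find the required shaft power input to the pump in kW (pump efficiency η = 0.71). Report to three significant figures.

V = 4Q/(πD²) = 2.275 m/s; Re = 1.03×10^6; ε/D = 2.22×10^-6; f = 0.01160
h_f = f(L/D)V²/2g = 6.844 m
Total head H = z + h_f = 10.4 + 6.844 = 17.24 m
P_hyd = ρgQH = 1025·9.81·0.523·17.24 = 90.69 kW
P_shaft = P_hyd/η = 90.69/0.71 = 127.7 kW

P_shaft ≈ 128 kW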